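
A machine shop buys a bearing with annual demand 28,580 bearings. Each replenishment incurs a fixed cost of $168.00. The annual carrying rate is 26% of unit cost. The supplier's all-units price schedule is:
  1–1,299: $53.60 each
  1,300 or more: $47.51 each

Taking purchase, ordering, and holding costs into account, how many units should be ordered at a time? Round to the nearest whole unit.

Q* ≈ 1,300 bearings

Holding cost per unit per year at price C is H = 0.26·C.
For each price level, check whether its EOQ is feasible; otherwise the best quantity at that price is the breakpoint.
EOQ at $53.60 = 830.1 (feasible in tier 1): TC = 28,580×$53.60 + (28,580/830.1)×168 + (830.1/2)×0.26×$53.60 = $1,543,456.31.
EOQ at $47.51 = 881.7 < 1300, so use break Q=1300: TC = 28,580×$47.51 + (28,580/1300.0)×168 + (1300.0/2)×0.26×$47.51 = $1,369,558.41.
Lowest total cost is $1,369,558.41 at Q = 1300.0.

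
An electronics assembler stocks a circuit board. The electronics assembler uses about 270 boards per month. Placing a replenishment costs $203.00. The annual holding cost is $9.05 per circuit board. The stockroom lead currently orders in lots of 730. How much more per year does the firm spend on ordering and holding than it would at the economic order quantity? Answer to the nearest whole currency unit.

Annual demand D = 270 × 12 = 3,240.
EOQ = √(2DS/H) = √(2 × 3,240 × 203 / 9.05) ≈ 381.25.
Cost at Q* = (D/Q*)S + (Q*/2)H = √(2DSH) ≈ $3,450.32.
Cost at Q = 730: (3,240/730)×203 + (730/2)×9.05 = $900.99 + $3,303.25 = $4,204.24.
Excess = $4,204.24 − $3,450.32 = $753.91.

Extra cost ≈ $754 per year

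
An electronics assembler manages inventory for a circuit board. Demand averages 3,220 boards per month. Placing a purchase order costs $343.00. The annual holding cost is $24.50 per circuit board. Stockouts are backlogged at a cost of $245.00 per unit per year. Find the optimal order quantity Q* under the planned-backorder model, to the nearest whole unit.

Q* ≈ 1,091 boards

Annual demand D = 3,220 × 12 = 38,640.
With planned backorders, Q* = √(2DS/H) · √((H+B)/B).
√(2DS/H) = √(2 × 38,640 × 343 / 24.5) = 1040.154.
√((H+B)/B) = √((24.5+245)/245) = 1.0488.
Q* ≈ 1090.923.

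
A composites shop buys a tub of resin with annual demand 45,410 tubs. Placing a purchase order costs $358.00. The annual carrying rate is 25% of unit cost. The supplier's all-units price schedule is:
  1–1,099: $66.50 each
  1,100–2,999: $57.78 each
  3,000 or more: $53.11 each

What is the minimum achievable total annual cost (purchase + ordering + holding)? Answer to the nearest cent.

TC* ≈ $2,437,060.28

Holding cost per unit per year at price C is H = 0.25·C.
For each price level, check whether its EOQ is feasible; otherwise the best quantity at that price is the breakpoint.
Tier 1 ($66.50): EOQ = 1398.5 exceeds tier's upper bound 1099, so this tier is dominated.
EOQ at $57.78 = 1500.3 (feasible in tier 2): TC = 45,410×$57.78 + (45,410/1500.3)×358 + (1500.3/2)×0.25×$57.78 = $2,645,461.40.
EOQ at $53.11 = 1564.9 < 3000, so use break Q=3000: TC = 45,410×$53.11 + (45,410/3000.0)×358 + (3000.0/2)×0.25×$53.11 = $2,437,060.28.
Lowest total cost among the candidates is at Q = 3000.0.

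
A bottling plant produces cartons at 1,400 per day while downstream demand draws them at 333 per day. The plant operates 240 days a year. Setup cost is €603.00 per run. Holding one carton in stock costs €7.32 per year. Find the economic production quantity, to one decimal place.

Annual demand D = 333 × 240 = 79,920.
Production build-up factor (1 − d/p) = 1 − 333/1,400 = 0.7621.
Q* = √(2DS / (H(1 − d/p))) = √(2 × 79,920 × 603 / (7.32 × 0.7621)).
= √(96,383,520 / 5.5789) ≈ 4156.499.

Q* ≈ 4,156.5 cartons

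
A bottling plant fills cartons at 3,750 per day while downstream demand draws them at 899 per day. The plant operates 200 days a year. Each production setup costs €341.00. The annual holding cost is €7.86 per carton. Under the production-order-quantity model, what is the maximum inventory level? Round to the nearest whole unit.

Annual demand D = 899 × 200 = 179,800.
Production build-up factor (1 − d/p) = 1 − 899/3,750 = 0.7603.
Q* = √(2DS / (H(1 − d/p))) = √(2 × 179,800 × 341 / (7.86 × 0.7603)).
= √(122,623,600 / 5.9757) ≈ 4529.943.
Maximum inventory = Q*(1 − d/p) = 4529.943 × 0.7603 ≈ 3443.965.

I_max ≈ 3,444 cartons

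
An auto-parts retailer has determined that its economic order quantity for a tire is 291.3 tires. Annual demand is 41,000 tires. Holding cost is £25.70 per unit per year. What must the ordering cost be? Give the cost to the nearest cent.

S ≈ £26.60

Invert the EOQ relation Q*² = 2DS/H.
From Q* = √(2DS/H): S = Q*²H / (2D) = 291.3² × 25.7 / (2 × 41,000) = 26.5950.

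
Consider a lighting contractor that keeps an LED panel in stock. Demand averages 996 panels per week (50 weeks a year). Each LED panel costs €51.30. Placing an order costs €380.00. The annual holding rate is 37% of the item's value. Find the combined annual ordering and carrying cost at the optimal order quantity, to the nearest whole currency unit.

Annual demand D = 996 × 50 = 49,800.
Holding cost H = 0.37 × €51.30 = €18.9810 per unit per year.
The optimal lot size = √(2DS/H) = √(2 × 49,800 × 380 / 18.981) ≈ 1412.09.
At Q*, ordering cost (D/Q*)S equals holding cost (Q*/2)H, each = √(DSH/2).
Minimum total = √(2DSH) = √(2 × 49,800 × 380 × 18.981) ≈ 26802.852.

TC* ≈ €26,803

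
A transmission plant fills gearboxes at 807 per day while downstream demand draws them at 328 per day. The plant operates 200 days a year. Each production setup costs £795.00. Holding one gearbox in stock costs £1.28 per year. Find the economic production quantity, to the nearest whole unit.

Q* ≈ 11,717 gearboxes

Annual demand D = 328 × 200 = 65,600.
Production build-up factor (1 − d/p) = 1 − 328/807 = 0.5936.
Q* = √(2DS / (H(1 − d/p))) = √(2 × 65,600 × 795 / (1.28 × 0.5936)).
= √(104,304,000 / 0.7598) ≈ 11716.948.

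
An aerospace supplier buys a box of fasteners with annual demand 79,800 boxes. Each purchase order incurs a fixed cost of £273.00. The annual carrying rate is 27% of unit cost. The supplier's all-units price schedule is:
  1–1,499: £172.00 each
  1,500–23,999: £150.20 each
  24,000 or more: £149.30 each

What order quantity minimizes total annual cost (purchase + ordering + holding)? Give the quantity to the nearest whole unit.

Q* ≈ 1,500 boxes

Holding cost per unit per year at price C is H = 0.27·C.
Candidates are each tier's EOQ (if it falls in that tier) and each price-break quantity.
EOQ at £172.00 = 968.6 (feasible in tier 1): TC = 79,800×£172.00 + (79,800/968.6)×273 + (968.6/2)×0.27×£172.00 = £13,770,582.53.
EOQ at £150.20 = 1036.5 < 1500, so use break Q=1500: TC = 79,800×£150.20 + (79,800/1500.0)×273 + (1500.0/2)×0.27×£150.20 = £12,030,899.10.
EOQ at £149.30 = 1039.6 < 24000, so use break Q=24000: TC = 79,800×£149.30 + (79,800/24000.0)×273 + (24000.0/2)×0.27×£149.30 = £12,398,779.72.
Lowest total cost is £12,030,899.10 at Q = 1500.0.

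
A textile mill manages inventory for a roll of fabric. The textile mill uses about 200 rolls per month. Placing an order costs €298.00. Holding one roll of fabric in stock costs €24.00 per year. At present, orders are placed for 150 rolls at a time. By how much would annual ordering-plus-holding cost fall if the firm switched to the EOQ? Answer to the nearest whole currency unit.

Extra cost ≈ €709 per year

Annual demand D = 200 × 12 = 2,400.
EOQ = √(2DS/H) = √(2 × 2,400 × 298 / 24) ≈ 244.13.
Cost at Q* = (D/Q*)S + (Q*/2)H = √(2DSH) ≈ €5,859.15.
Cost at Q = 150: (2,400/150)×298 + (150/2)×24 = €4,768.00 + €1,800.00 = €6,568.00.
Excess = €6,568.00 − €5,859.15 = €708.85.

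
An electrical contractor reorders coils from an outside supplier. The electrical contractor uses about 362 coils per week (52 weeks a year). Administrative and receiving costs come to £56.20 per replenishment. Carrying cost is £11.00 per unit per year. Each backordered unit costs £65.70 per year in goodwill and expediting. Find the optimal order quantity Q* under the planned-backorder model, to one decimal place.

Annual demand D = 362 × 52 = 18,824.
With planned backorders, Q* = √(2DS/H) · √((H+B)/B).
√(2DS/H) = √(2 × 18,824 × 56.2 / 11) = 438.574.
√((H+B)/B) = √((11+65.7)/65.7) = 1.0805.
Q* ≈ 473.868.

Q* ≈ 473.9 coils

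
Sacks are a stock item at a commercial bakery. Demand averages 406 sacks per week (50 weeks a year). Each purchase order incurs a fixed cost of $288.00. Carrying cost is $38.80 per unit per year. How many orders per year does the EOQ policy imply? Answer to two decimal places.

Annual demand D = 406 × 50 = 20,300.
The optimal lot size = √(2DS/H) = √(2 × 20,300 × 288 / 38.8) ≈ 548.96.
Orders per year = D / Q* = 20,300 / 548.96 ≈ 36.979.

N ≈ 36.98 orders per year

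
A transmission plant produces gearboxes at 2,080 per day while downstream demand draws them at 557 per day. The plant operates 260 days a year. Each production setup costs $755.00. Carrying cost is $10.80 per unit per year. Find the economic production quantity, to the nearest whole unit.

Annual demand D = 557 × 260 = 144,820.
Production build-up factor (1 − d/p) = 1 − 557/2,080 = 0.7322.
Q* = √(2DS / (H(1 − d/p))) = √(2 × 144,820 × 755 / (10.8 × 0.7322)).
= √(218,678,200 / 7.9079) ≈ 5258.630.

Q* ≈ 5,259 gearboxes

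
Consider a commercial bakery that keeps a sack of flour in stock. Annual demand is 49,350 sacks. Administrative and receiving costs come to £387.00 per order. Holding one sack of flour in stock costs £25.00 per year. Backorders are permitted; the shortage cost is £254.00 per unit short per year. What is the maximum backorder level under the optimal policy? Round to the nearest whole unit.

With planned backorders, Q* = √(2DS/H) · √((H+B)/B).
√(2DS/H) = √(2 × 49,350 × 387 / 25) = 1236.073.
√((H+B)/B) = √((25+254)/254) = 1.0481.
Q* ≈ 1295.476.
S* = Q* · H/(H+B) = 1295.476 × 25/279 ≈ 116.082.

S* ≈ 116 sacks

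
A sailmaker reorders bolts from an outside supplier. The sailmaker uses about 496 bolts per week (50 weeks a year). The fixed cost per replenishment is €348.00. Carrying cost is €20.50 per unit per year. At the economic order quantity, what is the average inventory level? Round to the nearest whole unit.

Annual demand D = 496 × 50 = 24,800.
Q* = √(2DS/H) = √(2 × 24,800 × 348 / 20.5) ≈ 917.60.
Average inventory = Q*/2 ≈ 917.60 / 2 = 458.800.

Average inventory ≈ 459 bolts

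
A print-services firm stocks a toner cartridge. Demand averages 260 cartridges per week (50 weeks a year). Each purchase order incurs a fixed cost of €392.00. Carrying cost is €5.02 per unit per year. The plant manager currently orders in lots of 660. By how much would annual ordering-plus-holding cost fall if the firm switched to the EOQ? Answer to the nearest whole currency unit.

Extra cost ≈ €2,225 per year

Annual demand D = 260 × 50 = 13,000.
EOQ = √(2DS/H) = √(2 × 13,000 × 392 / 5.02) ≈ 1424.88.
Cost at Q* = (D/Q*)S + (Q*/2)H = √(2DSH) ≈ €7,152.89.
Cost at Q = 660: (13,000/660)×392 + (660/2)×5.02 = €7,721.21 + €1,656.60 = €9,377.81.
Excess = €9,377.81 − €7,152.89 = €2,224.92.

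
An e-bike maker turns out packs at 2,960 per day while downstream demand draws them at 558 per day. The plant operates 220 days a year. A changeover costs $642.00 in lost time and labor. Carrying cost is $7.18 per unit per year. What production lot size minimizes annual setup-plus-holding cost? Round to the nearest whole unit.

Q* ≈ 5,201 packs

Annual demand D = 558 × 220 = 122,760.
Production build-up factor (1 − d/p) = 1 − 558/2,960 = 0.8115.
Q* = √(2DS / (H(1 − d/p))) = √(2 × 122,760 × 642 / (7.18 × 0.8115)).
= √(157,623,840 / 5.8265) ≈ 5201.254.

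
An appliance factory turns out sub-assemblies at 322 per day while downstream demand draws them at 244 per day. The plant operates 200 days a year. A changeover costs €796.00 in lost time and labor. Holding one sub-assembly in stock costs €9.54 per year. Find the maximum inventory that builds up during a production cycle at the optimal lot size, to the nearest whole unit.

Annual demand D = 244 × 200 = 48,800.
Production build-up factor (1 − d/p) = 1 − 244/322 = 0.2422.
Q* = √(2DS / (H(1 − d/p))) = √(2 × 48,800 × 796 / (9.54 × 0.2422)).
= √(77,689,600 / 2.3109) ≈ 5798.129.
Maximum inventory = Q*(1 − d/p) = 5798.129 × 0.2422 ≈ 1404.516.

I_max ≈ 1,405 sub-assemblies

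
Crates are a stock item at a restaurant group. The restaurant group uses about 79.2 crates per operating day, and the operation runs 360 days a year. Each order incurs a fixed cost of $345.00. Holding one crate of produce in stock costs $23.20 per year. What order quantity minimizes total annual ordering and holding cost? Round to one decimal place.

Annual demand D = 79.2 × 360 = 28,512.
EOQ = √(2DS / H) = √(2 × 28,512 × 345 / 23.2).
= √(19,673,280 / 23.2) = √847,986.2069 ≈ 920.862.

Q* ≈ 920.9 crates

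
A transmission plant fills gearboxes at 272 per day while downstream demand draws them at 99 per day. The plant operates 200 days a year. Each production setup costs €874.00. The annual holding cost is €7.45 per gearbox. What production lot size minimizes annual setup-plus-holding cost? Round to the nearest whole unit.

Q* ≈ 2,703 gearboxes

Annual demand D = 99 × 200 = 19,800.
Production build-up factor (1 − d/p) = 1 − 99/272 = 0.6360.
Q* = √(2DS / (H(1 − d/p))) = √(2 × 19,800 × 874 / (7.45 × 0.6360)).
= √(34,610,400 / 4.7384) ≈ 2702.630.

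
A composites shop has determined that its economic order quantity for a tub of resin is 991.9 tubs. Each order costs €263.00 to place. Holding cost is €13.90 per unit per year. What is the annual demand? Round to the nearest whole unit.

The basic EOQ model gives Q* = √(2DS/H); rearrange for the unknown.
From Q* = √(2DS/H): D = Q*²H / (2S) = 991.9² × 13.9 / (2 × 263) = 25999.490.

D ≈ 25,999 tubs per year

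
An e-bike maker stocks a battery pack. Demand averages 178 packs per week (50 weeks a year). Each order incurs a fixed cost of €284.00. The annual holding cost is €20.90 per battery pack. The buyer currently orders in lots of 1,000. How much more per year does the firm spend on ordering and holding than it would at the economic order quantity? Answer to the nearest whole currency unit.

Annual demand D = 178 × 50 = 8,900.
EOQ = √(2DS/H) = √(2 × 8,900 × 284 / 20.9) ≈ 491.81.
Cost at Q* = (D/Q*)S + (Q*/2)H = √(2DSH) ≈ €10,278.80.
Cost at Q = 1,000: (8,900/1,000)×284 + (1,000/2)×20.9 = €2,527.60 + €10,450.00 = €12,977.60.
Excess = €12,977.60 − €10,278.80 = €2,698.80.

Extra cost ≈ €2,699 per year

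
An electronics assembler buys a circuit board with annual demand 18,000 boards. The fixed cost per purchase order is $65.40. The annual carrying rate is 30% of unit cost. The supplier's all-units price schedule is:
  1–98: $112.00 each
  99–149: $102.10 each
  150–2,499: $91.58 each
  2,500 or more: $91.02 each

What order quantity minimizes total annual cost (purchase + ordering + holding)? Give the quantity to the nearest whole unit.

Holding cost per unit per year at price C is H = 0.30·C.
Candidates are each tier's EOQ (if it falls in that tier) and each price-break quantity.
Tier 1 ($112.00): EOQ = 264.7 exceeds tier's upper bound 98, so this tier is dominated.
Tier 2 ($102.10): EOQ = 277.2 exceeds tier's upper bound 149, so this tier is dominated.
EOQ at $91.58 = 292.7 (feasible in tier 3): TC = 18,000×$91.58 + (18,000/292.7)×65.4 + (292.7/2)×0.30×$91.58 = $1,656,482.69.
EOQ at $91.02 = 293.6 < 2500, so use break Q=2500: TC = 18,000×$91.02 + (18,000/2500.0)×65.4 + (2500.0/2)×0.30×$91.02 = $1,672,963.38.
Lowest total cost is $1,656,482.69 at Q = 292.7.

Q* ≈ 293 boards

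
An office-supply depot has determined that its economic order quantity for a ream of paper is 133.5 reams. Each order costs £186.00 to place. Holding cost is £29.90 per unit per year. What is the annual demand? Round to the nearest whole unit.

Squaring Q* = √(2DS/H) gives Q*² = 2DS/H.
From Q* = √(2DS/H): D = Q*²H / (2S) = 133.5² × 29.9 / (2 × 186) = 1432.487.

D ≈ 1,432 reams per year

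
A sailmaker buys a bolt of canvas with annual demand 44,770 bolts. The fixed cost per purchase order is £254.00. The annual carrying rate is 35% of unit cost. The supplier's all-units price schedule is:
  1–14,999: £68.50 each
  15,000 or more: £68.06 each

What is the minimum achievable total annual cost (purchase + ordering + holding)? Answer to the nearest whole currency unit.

Holding cost per unit per year at price C is H = 0.35·C.
For each price level, check whether its EOQ is feasible; otherwise the best quantity at that price is the breakpoint.
EOQ at £68.50 = 974.0 (feasible in tier 1): TC = 44,770×£68.50 + (44,770/974.0)×254 + (974.0/2)×0.35×£68.50 = £3,090,095.96.
EOQ at £68.06 = 977.1 < 15000, so use break Q=15000: TC = 44,770×£68.06 + (44,770/15000.0)×254 + (15000.0/2)×0.35×£68.06 = £3,226,461.81.
Lowest total cost among the candidates is at Q = 974.0.

TC* ≈ £3,090,096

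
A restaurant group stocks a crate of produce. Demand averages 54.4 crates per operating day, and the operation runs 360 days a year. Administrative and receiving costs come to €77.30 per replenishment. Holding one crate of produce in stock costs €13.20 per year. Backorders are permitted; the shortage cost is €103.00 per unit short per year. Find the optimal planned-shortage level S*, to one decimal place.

Annual demand D = 54.4 × 360 = 19,584.
With planned backorders, Q* = √(2DS/H) · √((H+B)/B).
√(2DS/H) = √(2 × 19,584 × 77.3 / 13.2) = 478.926.
√((H+B)/B) = √((13.2+103)/103) = 1.0621.
Q* ≈ 508.690.
S* = Q* · H/(H+B) = 508.690 × 13.2/116.2 ≈ 57.786.

S* ≈ 57.8 crates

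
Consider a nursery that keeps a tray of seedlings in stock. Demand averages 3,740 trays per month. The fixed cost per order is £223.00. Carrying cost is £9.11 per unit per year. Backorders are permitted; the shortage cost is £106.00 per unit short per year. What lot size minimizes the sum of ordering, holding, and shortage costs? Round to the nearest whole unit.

Q* ≈ 1,545 trays

Annual demand D = 3,740 × 12 = 44,880.
With planned backorders, Q* = √(2DS/H) · √((H+B)/B).
√(2DS/H) = √(2 × 44,880 × 223 / 9.11) = 1482.295.
√((H+B)/B) = √((9.11+106)/106) = 1.0421.
Q* ≈ 1544.679.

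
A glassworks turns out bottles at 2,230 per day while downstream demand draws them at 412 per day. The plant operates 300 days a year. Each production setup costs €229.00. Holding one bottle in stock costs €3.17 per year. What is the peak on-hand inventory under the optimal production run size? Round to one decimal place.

Annual demand D = 412 × 300 = 123,600.
Production build-up factor (1 − d/p) = 1 − 412/2,230 = 0.8152.
Q* = √(2DS / (H(1 − d/p))) = √(2 × 123,600 × 229 / (3.17 × 0.8152)).
= √(56,608,800 / 2.5843) ≈ 4680.237.
Maximum inventory = Q*(1 − d/p) = 4680.237 × 0.8152 ≈ 3815.547.

I_max ≈ 3,815.5 bottles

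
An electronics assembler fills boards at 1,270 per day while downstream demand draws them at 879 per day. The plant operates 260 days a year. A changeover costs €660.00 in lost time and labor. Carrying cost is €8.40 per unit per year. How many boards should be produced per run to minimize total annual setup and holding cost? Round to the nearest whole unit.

Q* ≈ 10,800 boards

Annual demand D = 879 × 260 = 228,540.
Production build-up factor (1 − d/p) = 1 − 879/1,270 = 0.3079.
Q* = √(2DS / (H(1 − d/p))) = √(2 × 228,540 × 660 / (8.4 × 0.3079)).
= √(301,672,800 / 2.5861) ≈ 10800.452.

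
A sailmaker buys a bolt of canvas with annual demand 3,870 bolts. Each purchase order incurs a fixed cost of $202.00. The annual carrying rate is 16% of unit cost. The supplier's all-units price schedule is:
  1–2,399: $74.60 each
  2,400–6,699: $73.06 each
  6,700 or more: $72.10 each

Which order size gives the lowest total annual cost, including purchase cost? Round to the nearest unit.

Q* ≈ 362 bolts

Holding cost per unit per year at price C is H = 0.16·C.
Candidates are each tier's EOQ (if it falls in that tier) and each price-break quantity.
EOQ at $74.60 = 361.9 (feasible in tier 1): TC = 3,870×$74.60 + (3,870/361.9)×202 + (361.9/2)×0.16×$74.60 = $293,021.92.
EOQ at $73.06 = 365.7 < 2400, so use break Q=2400: TC = 3,870×$73.06 + (3,870/2400.0)×202 + (2400.0/2)×0.16×$73.06 = $297,095.45.
EOQ at $72.10 = 368.1 < 6700, so use break Q=6700: TC = 3,870×$72.10 + (3,870/6700.0)×202 + (6700.0/2)×0.16×$72.10 = $317,789.28.
Lowest total cost is $293,021.92 at Q = 361.9.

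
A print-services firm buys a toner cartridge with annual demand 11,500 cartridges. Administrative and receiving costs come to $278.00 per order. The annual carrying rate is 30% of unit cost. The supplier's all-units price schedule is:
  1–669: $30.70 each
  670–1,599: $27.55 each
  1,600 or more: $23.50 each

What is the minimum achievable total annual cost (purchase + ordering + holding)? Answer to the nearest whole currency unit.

Holding cost per unit per year at price C is H = 0.30·C.
For each price level, check whether its EOQ is feasible; otherwise the best quantity at that price is the breakpoint.
Tier 1 ($30.70): EOQ = 833.2 exceeds tier's upper bound 669, so this tier is dominated.
EOQ at $27.55 = 879.6 (feasible in tier 2): TC = 11,500×$27.55 + (11,500/879.6)×278 + (879.6/2)×0.30×$27.55 = $324,094.55.
EOQ at $23.50 = 952.3 < 1600, so use break Q=1600: TC = 11,500×$23.50 + (11,500/1600.0)×278 + (1600.0/2)×0.30×$23.50 = $277,888.12.
Lowest total cost among the candidates is at Q = 1600.0.

TC* ≈ $277,888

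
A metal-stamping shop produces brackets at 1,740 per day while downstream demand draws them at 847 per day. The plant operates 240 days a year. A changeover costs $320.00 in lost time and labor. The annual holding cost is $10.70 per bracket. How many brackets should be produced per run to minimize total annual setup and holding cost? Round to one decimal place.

Annual demand D = 847 × 240 = 203,280.
Production build-up factor (1 − d/p) = 1 − 847/1,740 = 0.5132.
Q* = √(2DS / (H(1 − d/p))) = √(2 × 203,280 × 320 / (10.7 × 0.5132)).
= √(130,099,200 / 5.4914) ≈ 4867.370.

Q* ≈ 4,867.4 brackets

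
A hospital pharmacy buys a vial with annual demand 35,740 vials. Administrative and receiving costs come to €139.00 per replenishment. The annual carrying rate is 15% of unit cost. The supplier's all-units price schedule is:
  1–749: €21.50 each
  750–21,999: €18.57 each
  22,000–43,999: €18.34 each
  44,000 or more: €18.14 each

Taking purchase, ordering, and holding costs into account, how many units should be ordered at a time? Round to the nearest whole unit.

Q* ≈ 1,889 vials

Holding cost per unit per year at price C is H = 0.15·C.
Evaluate total cost at each tier's feasible EOQ or, if the EOQ is below the tier, at the tier's minimum quantity.
Tier 1 (€21.50): EOQ = 1755.2 exceeds tier's upper bound 749, so this tier is dominated.
EOQ at €18.57 = 1888.6 (feasible in tier 2): TC = 35,740×€18.57 + (35,740/1888.6)×139 + (1888.6/2)×0.15×€18.57 = €668,952.59.
EOQ at €18.34 = 1900.4 < 22000, so use break Q=22000: TC = 35,740×€18.34 + (35,740/22000.0)×139 + (22000.0/2)×0.15×€18.34 = €685,958.41.
EOQ at €18.14 = 1910.9 < 44000, so use break Q=44000: TC = 35,740×€18.14 + (35,740/44000.0)×139 + (44000.0/2)×0.15×€18.14 = €708,298.51.
Lowest total cost is €668,952.59 at Q = 1888.6.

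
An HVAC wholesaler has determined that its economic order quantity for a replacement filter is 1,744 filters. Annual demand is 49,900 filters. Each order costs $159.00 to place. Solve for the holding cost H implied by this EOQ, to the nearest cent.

Squaring Q* = √(2DS/H) gives Q*² = 2DS/H.
From Q* = √(2DS/H): H = 2DS / Q*² = 2 × 49,900 × 159 / 1,744² = 5.2172.

H ≈ $5.22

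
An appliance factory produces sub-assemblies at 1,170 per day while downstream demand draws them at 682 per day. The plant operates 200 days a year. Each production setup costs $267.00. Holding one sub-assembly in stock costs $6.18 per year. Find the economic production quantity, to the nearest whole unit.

Annual demand D = 682 × 200 = 136,400.
Production build-up factor (1 − d/p) = 1 − 682/1,170 = 0.4171.
Q* = √(2DS / (H(1 − d/p))) = √(2 × 136,400 × 267 / (6.18 × 0.4171)).
= √(72,837,600 / 2.5776) ≈ 5315.775.

Q* ≈ 5,316 sub-assemblies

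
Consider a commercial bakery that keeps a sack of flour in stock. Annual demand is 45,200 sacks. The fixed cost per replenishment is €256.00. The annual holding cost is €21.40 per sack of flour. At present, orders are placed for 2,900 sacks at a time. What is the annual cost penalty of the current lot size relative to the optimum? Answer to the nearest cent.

EOQ = √(2DS/H) = √(2 × 45,200 × 256 / 21.4) ≈ 1039.91.
Cost at Q* = (D/Q*)S + (Q*/2)H = √(2DSH) ≈ €22,254.15.
Cost at Q = 2,900: (45,200/2,900)×256 + (2,900/2)×21.4 = €3,990.07 + €31,030.00 = €35,020.07.
Excess = €35,020.07 − €22,254.15 = €12,765.92.

Extra cost ≈ €12,765.92 per year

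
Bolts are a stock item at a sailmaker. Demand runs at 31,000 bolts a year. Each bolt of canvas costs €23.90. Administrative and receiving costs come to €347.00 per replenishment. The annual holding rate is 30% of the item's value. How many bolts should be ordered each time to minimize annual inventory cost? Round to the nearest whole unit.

Holding cost H = 0.30 × €23.90 = €7.1700 per unit per year.
EOQ = √(2DS / H) = √(2 × 31,000 × 347 / 7.17).
= √(21,514,000 / 7.17) = √3,000,557.8801 ≈ 1732.212.

Q* ≈ 1,732 bolts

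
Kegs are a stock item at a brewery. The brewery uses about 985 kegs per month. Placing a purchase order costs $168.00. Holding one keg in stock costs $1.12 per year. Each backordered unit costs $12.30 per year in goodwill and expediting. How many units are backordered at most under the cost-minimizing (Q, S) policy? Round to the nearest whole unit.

S* ≈ 164 kegs

Annual demand D = 985 × 12 = 11,820.
With planned backorders, Q* = √(2DS/H) · √((H+B)/B).
√(2DS/H) = √(2 × 11,820 × 168 / 1.12) = 1883.083.
√((H+B)/B) = √((1.12+12.3)/12.3) = 1.0445.
Q* ≈ 1966.949.
S* = Q* · H/(H+B) = 1966.949 × 1.12/13.42 ≈ 164.157.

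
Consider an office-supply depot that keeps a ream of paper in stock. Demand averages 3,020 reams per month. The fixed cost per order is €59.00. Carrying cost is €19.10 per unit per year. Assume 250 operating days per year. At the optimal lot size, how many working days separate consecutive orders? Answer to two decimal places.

T ≈ 3.26 days

Annual demand D = 3,020 × 12 = 36,240.
EOQ = √(2DS/H) = √(2 × 36,240 × 59 / 19.1) ≈ 473.17.
Cycle time = Q*/D × 250 = 473.17 / 36,240 × 250 ≈ 3.264 days.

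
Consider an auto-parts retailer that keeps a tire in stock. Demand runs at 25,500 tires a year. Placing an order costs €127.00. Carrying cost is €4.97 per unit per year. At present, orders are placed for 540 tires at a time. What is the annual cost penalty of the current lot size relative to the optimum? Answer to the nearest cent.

EOQ = √(2DS/H) = √(2 × 25,500 × 127 / 4.97) ≈ 1141.59.
Cost at Q* = (D/Q*)S + (Q*/2)H = √(2DSH) ≈ €5,673.68.
Cost at Q = 540: (25,500/540)×127 + (540/2)×4.97 = €5,997.22 + €1,341.90 = €7,339.12.
Excess = €7,339.12 − €5,673.68 = €1,665.44.

Extra cost ≈ €1,665.44 per year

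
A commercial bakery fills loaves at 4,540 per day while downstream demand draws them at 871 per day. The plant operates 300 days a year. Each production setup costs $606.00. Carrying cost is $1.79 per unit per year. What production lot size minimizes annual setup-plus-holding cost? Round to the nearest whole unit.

Q* ≈ 14,796 loaves

Annual demand D = 871 × 300 = 261,300.
Production build-up factor (1 − d/p) = 1 − 871/4,540 = 0.8081.
Q* = √(2DS / (H(1 − d/p))) = √(2 × 261,300 × 606 / (1.79 × 0.8081)).
= √(316,695,600 / 1.4466) ≈ 14796.145.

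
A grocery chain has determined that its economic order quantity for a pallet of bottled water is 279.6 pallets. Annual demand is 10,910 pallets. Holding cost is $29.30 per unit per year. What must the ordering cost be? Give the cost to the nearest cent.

S ≈ $104.98

The basic EOQ model gives Q* = √(2DS/H); rearrange for the unknown.
From Q* = √(2DS/H): S = Q*²H / (2D) = 279.6² × 29.3 / (2 × 10,910) = 104.9753.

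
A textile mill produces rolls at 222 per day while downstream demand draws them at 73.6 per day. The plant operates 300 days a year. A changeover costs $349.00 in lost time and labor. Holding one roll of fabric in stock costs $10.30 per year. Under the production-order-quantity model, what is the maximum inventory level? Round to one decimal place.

I_max ≈ 1,000.1 rolls

Annual demand D = 73.6 × 300 = 22,080.
Production build-up factor (1 − d/p) = 1 − 73.6/222 = 0.6685.
Q* = √(2DS / (H(1 − d/p))) = √(2 × 22,080 × 349 / (10.3 × 0.6685)).
= √(15,411,840 / 6.8852) ≈ 1496.126.
Maximum inventory = Q*(1 − d/p) = 1496.126 × 0.6685 ≈ 1000.113.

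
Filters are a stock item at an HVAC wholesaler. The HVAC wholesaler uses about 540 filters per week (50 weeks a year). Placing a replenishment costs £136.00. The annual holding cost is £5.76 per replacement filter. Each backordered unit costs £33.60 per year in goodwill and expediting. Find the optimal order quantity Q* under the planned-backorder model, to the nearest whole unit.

Annual demand D = 540 × 50 = 27,000.
With planned backorders, Q* = √(2DS/H) · √((H+B)/B).
√(2DS/H) = √(2 × 27,000 × 136 / 5.76) = 1129.159.
√((H+B)/B) = √((5.76+33.6)/33.6) = 1.0823.
Q* ≈ 1222.118.

Q* ≈ 1,222 filters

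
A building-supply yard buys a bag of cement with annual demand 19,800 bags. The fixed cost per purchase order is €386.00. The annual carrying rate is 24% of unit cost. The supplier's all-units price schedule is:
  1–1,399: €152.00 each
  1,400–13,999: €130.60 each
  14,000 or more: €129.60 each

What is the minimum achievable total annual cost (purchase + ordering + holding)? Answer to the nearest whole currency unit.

TC* ≈ €2,613,280

Holding cost per unit per year at price C is H = 0.24·C.
Evaluate total cost at each tier's feasible EOQ or, if the EOQ is below the tier, at the tier's minimum quantity.
EOQ at €152.00 = 647.3 (feasible in tier 1): TC = 19,800×€152.00 + (19,800/647.3)×386 + (647.3/2)×0.24×€152.00 = €3,033,213.95.
EOQ at €130.60 = 698.3 < 1400, so use break Q=1400: TC = 19,800×€130.60 + (19,800/1400.0)×386 + (1400.0/2)×0.24×€130.60 = €2,613,279.94.
EOQ at €129.60 = 701.0 < 14000, so use break Q=14000: TC = 19,800×€129.60 + (19,800/14000.0)×386 + (14000.0/2)×0.24×€129.60 = €2,784,353.91.
Lowest total cost among the candidates is at Q = 1400.0.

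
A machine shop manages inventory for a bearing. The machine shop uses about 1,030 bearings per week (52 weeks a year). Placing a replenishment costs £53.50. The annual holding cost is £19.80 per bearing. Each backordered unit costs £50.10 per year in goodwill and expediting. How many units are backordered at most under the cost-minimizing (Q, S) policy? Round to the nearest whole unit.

S* ≈ 180 bearings

Annual demand D = 1,030 × 52 = 53,560.
With planned backorders, Q* = √(2DS/H) · √((H+B)/B).
√(2DS/H) = √(2 × 53,560 × 53.5 / 19.8) = 537.997.
√((H+B)/B) = √((19.8+50.1)/50.1) = 1.1812.
Q* ≈ 635.476.
S* = Q* · H/(H+B) = 635.476 × 19.8/69.9 ≈ 180.006.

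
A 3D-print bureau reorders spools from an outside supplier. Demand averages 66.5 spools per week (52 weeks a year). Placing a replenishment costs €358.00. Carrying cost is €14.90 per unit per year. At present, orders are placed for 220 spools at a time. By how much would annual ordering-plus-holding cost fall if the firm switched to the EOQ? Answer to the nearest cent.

Annual demand D = 66.5 × 52 = 3,458.
EOQ = √(2DS/H) = √(2 × 3,458 × 358 / 14.9) ≈ 407.64.
Cost at Q* = (D/Q*)S + (Q*/2)H = √(2DSH) ≈ €6,073.82.
Cost at Q = 220: (3,458/220)×358 + (220/2)×14.9 = €5,627.11 + €1,639.00 = €7,266.11.
Excess = €7,266.11 − €6,073.82 = €1,192.29.

Extra cost ≈ €1,192.29 per year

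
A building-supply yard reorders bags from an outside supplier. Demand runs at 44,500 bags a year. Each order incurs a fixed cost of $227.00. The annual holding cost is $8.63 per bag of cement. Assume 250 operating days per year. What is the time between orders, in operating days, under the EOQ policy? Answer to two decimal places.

T ≈ 8.60 days

The optimal lot size = √(2DS/H) = √(2 × 44,500 × 227 / 8.63) ≈ 1530.04.
Cycle time = Q*/D × 250 = 1530.04 / 44,500 × 250 ≈ 8.596 days.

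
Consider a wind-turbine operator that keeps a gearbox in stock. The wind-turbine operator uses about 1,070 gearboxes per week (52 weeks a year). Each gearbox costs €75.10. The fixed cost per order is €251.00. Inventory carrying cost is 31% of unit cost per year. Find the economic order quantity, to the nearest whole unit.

Annual demand D = 1,070 × 52 = 55,640.
Holding cost H = 0.31 × €75.10 = €23.2810 per unit per year.
EOQ = √(2DS / H) = √(2 × 55,640 × 251 / 23.281).
= √(27,931,280 / 23.281) = √1,199,745.7154 ≈ 1095.329.

Q* ≈ 1,095 gearboxes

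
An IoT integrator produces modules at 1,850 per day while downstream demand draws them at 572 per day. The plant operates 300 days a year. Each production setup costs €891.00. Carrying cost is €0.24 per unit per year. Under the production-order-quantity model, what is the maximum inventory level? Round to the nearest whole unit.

I_max ≈ 29,668 modules

Annual demand D = 572 × 300 = 171,600.
Production build-up factor (1 − d/p) = 1 − 572/1,850 = 0.6908.
Q* = √(2DS / (H(1 − d/p))) = √(2 × 171,600 × 891 / (0.24 × 0.6908)).
= √(305,791,200 / 0.1658) ≈ 42946.454.
Maximum inventory = Q*(1 − d/p) = 42946.454 × 0.6908 ≈ 29667.875.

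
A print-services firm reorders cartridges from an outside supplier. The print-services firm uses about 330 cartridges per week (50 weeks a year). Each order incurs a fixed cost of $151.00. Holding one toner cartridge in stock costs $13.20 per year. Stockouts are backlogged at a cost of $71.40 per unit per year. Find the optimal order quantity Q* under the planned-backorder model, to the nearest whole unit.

Annual demand D = 330 × 50 = 16,500.
With planned backorders, Q* = √(2DS/H) · √((H+B)/B).
√(2DS/H) = √(2 × 16,500 × 151 / 13.2) = 614.410.
√((H+B)/B) = √((13.2+71.4)/71.4) = 1.0885.
Q* ≈ 668.797.

Q* ≈ 669 cartridges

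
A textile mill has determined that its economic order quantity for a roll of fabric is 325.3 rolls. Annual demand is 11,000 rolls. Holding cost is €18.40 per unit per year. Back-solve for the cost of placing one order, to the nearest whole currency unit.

Invert the EOQ relation Q*² = 2DS/H.
From Q* = √(2DS/H): S = Q*²H / (2D) = 325.3² × 18.4 / (2 × 11,000) = 88.5041.

S ≈ €89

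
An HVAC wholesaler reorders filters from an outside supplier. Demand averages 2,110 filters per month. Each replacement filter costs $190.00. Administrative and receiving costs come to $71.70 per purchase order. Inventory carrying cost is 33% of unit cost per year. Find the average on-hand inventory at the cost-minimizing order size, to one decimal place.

Average inventory ≈ 120.3 filters

Annual demand D = 2,110 × 12 = 25,320.
Holding cost H = 0.33 × $190.00 = $62.7000 per unit per year.
Q* = √(2DS/H) = √(2 × 25,320 × 71.7 / 62.7) ≈ 240.64.
Average inventory = Q*/2 ≈ 240.64 / 2 = 120.321.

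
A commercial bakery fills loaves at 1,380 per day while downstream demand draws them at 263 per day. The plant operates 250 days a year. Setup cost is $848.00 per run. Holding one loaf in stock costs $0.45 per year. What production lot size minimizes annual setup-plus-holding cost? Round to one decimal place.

Annual demand D = 263 × 250 = 65,750.
Production build-up factor (1 − d/p) = 1 − 263/1,380 = 0.8094.
Q* = √(2DS / (H(1 − d/p))) = √(2 × 65,750 × 848 / (0.45 × 0.8094)).
= √(111,512,000 / 0.3642) ≈ 17497.158.

Q* ≈ 17,497.2 loaves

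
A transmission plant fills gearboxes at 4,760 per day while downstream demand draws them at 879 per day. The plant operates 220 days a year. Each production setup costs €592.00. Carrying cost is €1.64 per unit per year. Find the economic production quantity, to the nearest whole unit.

Annual demand D = 879 × 220 = 193,380.
Production build-up factor (1 − d/p) = 1 − 879/4,760 = 0.8153.
Q* = √(2DS / (H(1 − d/p))) = √(2 × 193,380 × 592 / (1.64 × 0.8153)).
= √(228,961,920 / 1.3372) ≈ 13085.531.

Q* ≈ 13,086 gearboxes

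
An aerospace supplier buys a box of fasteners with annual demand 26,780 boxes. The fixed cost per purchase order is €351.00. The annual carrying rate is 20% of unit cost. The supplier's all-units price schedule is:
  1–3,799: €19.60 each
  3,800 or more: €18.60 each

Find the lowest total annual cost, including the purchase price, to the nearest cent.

Holding cost per unit per year at price C is H = 0.20·C.
Candidates are each tier's EOQ (if it falls in that tier) and each price-break quantity.
EOQ at €19.60 = 2189.9 (feasible in tier 1): TC = 26,780×€19.60 + (26,780/2189.9)×351 + (2189.9/2)×0.20×€19.60 = €533,472.54.
EOQ at €18.60 = 2248.0 < 3800, so use break Q=3800: TC = 26,780×€18.60 + (26,780/3800.0)×351 + (3800.0/2)×0.20×€18.60 = €507,649.63.
Lowest total cost among the candidates is at Q = 3800.0.

TC* ≈ €507,649.63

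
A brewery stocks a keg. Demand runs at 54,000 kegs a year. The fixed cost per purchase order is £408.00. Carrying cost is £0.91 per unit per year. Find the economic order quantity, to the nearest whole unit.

EOQ = √(2DS / H) = √(2 × 54,000 × 408 / 0.91).
= √(44,064,000 / 0.91) = √48,421,978.022 ≈ 6958.590.

Q* ≈ 6,959 kegs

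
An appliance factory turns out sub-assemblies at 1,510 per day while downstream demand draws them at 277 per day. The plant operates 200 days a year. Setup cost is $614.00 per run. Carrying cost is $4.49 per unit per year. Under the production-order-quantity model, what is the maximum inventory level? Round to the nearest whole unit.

I_max ≈ 3,517 sub-assemblies

Annual demand D = 277 × 200 = 55,400.
Production build-up factor (1 − d/p) = 1 − 277/1,510 = 0.8166.
Q* = √(2DS / (H(1 − d/p))) = √(2 × 55,400 × 614 / (4.49 × 0.8166)).
= √(68,031,200 / 3.6663) ≈ 4307.624.
Maximum inventory = Q*(1 − d/p) = 4307.624 × 0.8166 ≈ 3517.418.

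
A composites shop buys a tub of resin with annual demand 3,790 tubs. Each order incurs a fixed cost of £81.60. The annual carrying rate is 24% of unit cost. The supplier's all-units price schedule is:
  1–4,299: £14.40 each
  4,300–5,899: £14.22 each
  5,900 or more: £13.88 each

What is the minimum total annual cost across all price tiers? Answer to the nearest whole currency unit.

TC* ≈ £56,038

Holding cost per unit per year at price C is H = 0.24·C.
For each price level, check whether its EOQ is feasible; otherwise the best quantity at that price is the breakpoint.
EOQ at £14.40 = 423.1 (feasible in tier 1): TC = 3,790×£14.40 + (3,790/423.1)×81.6 + (423.1/2)×0.24×£14.40 = £56,038.06.
EOQ at £14.22 = 425.7 < 4300, so use break Q=4300: TC = 3,790×£14.22 + (3,790/4300.0)×81.6 + (4300.0/2)×0.24×£14.22 = £61,303.24.
EOQ at £13.88 = 430.9 < 5900, so use break Q=5900: TC = 3,790×£13.88 + (3,790/5900.0)×81.6 + (5900.0/2)×0.24×£13.88 = £62,484.66.
Lowest total cost among the candidates is at Q = 423.1.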